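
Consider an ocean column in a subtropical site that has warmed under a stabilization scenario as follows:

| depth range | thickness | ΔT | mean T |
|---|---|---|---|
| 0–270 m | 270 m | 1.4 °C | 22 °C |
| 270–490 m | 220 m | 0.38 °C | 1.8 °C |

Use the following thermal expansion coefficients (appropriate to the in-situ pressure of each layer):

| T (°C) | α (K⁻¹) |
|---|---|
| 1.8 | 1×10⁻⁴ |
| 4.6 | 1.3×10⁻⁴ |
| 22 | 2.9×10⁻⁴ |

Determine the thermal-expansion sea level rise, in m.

about 0.118 m

Layer 1 at 22 °C → α = 2.9×10⁻⁴ K⁻¹
Layer 2 at 1.8 °C → α = 1×10⁻⁴ K⁻¹
Layer 1: 1.4 × 270 × 2.9×10⁻⁴ = 0.10962 m
220 × 0.38 × 1×10⁻⁴ = 0.00836 m
Δh = 0.10962 + 0.00836 = 0.11798 m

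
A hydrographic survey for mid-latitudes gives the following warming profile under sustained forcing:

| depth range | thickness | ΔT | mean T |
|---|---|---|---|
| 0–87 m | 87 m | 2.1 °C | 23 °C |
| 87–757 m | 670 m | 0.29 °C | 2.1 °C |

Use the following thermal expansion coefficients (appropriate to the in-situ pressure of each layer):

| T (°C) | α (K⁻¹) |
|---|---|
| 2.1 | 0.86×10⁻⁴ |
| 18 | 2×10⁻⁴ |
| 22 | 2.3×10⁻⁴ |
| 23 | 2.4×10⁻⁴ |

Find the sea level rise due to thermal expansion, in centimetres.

6.06 cm of thermosteric rise

Layer 1 at 23 °C → α = 2.4×10⁻⁴ K⁻¹
Layer 2 at 2.1 °C → α = 0.86×10⁻⁴ K⁻¹
87 × 2.4×10⁻⁴ × 2.1 = 0.043848 m
Layer 2: 0.86×10⁻⁴ × 670 × 0.29 = 0.0167098 m
Δh = 0.043848 + 0.0167098 = 0.0605578 m ≈ 6.06 cm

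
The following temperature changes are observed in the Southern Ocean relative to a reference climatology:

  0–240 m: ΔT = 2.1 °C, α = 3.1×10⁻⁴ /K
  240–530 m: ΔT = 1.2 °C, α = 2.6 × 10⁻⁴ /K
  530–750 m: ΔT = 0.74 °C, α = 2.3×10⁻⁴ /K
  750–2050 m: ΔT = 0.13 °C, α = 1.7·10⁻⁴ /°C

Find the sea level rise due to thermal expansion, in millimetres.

0–240 m: 240 × 2.1 × 3.1×10⁻⁴ = 0.15624 m
290 × 1.2 × 2.6×10⁻⁴ = 0.09048 m
530–750 m: 2.3×10⁻⁴ × 0.74 × 220 = 0.037444 m
1300 × 0.13 × 1.7×10⁻⁴ = 0.02873 m
Δh = 0.15624 + 0.09048 + 0.037444 + 0.02873 = 0.312894 m ≈ 313 mm

313 mm of thermosteric rise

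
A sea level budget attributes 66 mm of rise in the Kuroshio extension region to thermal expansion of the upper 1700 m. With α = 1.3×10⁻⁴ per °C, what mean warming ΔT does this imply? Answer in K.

ΔT = Δh/(αH) = 0.066 / (1.3×10⁻⁴ × 1700) ≈ 0.2986 K

ΔT ≈ 0.299 K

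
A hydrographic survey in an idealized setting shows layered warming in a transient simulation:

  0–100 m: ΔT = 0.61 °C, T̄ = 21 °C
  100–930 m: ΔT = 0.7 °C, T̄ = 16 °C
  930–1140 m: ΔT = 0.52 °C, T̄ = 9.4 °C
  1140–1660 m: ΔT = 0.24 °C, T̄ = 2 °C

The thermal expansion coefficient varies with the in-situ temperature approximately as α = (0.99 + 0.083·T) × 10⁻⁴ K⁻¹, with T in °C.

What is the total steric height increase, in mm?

190 mm

Layer 1: α = (0.99 + 0.083×21)×10⁻⁴ = 2.733×10⁻⁴ K⁻¹
Layer 2: α = (0.99 + 0.083×16)×10⁻⁴ = 2.318×10⁻⁴ K⁻¹
Layer 3: α = (0.99 + 0.083×9.4)×10⁻⁴ = 1.7702×10⁻⁴ K⁻¹
Layer 4: α = (0.99 + 0.083×2)×10⁻⁴ = 1.156×10⁻⁴ K⁻¹
Layer 1: 100 × 0.61 × 2.733×10⁻⁴ = 0.0166713 m
0.7 × 2.318×10⁻⁴ × 830 = 0.1346758 m
0.52 × 210 × 1.7702×10⁻⁴ = 0.019330584 m
520 × 1.156×10⁻⁴ × 0.24 = 0.01442688 m
Δh = 0.0166713 + 0.1346758 + 0.019330584 + 0.01442688 = 0.185104564 m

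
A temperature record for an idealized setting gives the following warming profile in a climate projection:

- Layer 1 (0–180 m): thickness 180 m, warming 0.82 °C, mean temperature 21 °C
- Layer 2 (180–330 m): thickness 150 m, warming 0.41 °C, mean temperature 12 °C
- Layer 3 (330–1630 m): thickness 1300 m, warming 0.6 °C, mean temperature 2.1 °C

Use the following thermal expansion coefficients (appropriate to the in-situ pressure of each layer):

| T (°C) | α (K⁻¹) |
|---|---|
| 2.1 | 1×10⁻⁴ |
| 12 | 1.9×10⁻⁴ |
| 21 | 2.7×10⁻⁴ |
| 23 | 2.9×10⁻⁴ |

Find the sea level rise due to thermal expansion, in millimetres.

Layer 1 at 21 °C → α = 2.7×10⁻⁴ K⁻¹
Layer 2 at 12 °C → α = 1.9×10⁻⁴ K⁻¹
Layer 3 at 2.1 °C → α = 1×10⁻⁴ K⁻¹
0–180 m: 0.82 × 2.7×10⁻⁴ × 180 = 0.039852 m
1.9×10⁻⁴ × 150 × 0.41 = 0.011685 m
330–1630 m: 0.6 × 1×10⁻⁴ × 1300 = 0.07800 m
Δh = 0.039852 + 0.011685 + 0.07800 = 0.129537 m ≈ 130 mm

130 mm of thermosteric rise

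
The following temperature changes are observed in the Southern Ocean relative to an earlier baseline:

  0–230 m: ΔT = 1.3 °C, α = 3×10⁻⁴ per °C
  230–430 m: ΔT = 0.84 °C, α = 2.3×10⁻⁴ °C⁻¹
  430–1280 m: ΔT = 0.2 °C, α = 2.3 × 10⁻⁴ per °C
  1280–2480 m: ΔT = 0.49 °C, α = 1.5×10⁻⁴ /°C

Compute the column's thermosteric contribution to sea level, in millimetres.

Layer 1: 230 × 1.3 × 3×10⁻⁴ = 0.08970 m
0.84 × 2.3×10⁻⁴ × 200 = 0.03864 m
Layer 3: 850 × 2.3×10⁻⁴ × 0.2 = 0.03910 m
Layer 4: 1.5×10⁻⁴ × 0.49 × 1200 = 0.08820 m
Δh = 0.08970 + 0.03864 + 0.03910 + 0.08820 = 0.25564 m

about 256 mm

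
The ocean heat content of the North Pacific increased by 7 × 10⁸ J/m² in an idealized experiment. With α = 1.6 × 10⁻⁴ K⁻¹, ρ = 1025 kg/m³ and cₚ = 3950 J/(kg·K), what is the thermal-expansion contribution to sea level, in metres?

Δh = αQ/(ρcₚ) = 1.6×10⁻⁴ × 7×10⁸ / (1025 × 3950) ≈ 0.027663 m

Δh ≈ 0.028 m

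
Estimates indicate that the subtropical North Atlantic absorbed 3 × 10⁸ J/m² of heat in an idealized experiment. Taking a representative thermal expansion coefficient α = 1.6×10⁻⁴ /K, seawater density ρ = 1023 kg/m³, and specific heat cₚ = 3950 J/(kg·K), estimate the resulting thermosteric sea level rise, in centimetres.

Δh = αQ/(ρcₚ) = 1.6×10⁻⁴ × 3×10⁸ / (1023 × 3950) ≈ 0.011879 m

Δh ≈ 1.19 cm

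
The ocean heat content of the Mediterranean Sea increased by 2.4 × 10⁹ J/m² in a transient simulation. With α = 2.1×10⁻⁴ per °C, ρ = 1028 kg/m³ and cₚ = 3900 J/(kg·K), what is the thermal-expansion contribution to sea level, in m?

Δh = αQ/(ρcₚ) = 2.1×10⁻⁴ × 2.4×10⁹ / (1028 × 3900) ≈ 0.12571 m

about 0.13 m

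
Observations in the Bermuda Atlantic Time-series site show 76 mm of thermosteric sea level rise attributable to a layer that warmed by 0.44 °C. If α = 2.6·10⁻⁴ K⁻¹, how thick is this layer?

H ≈ 660 m

H = Δh/(αΔT) = 0.076 / (2.6×10⁻⁴ × 0.44) ≈ 664.3 m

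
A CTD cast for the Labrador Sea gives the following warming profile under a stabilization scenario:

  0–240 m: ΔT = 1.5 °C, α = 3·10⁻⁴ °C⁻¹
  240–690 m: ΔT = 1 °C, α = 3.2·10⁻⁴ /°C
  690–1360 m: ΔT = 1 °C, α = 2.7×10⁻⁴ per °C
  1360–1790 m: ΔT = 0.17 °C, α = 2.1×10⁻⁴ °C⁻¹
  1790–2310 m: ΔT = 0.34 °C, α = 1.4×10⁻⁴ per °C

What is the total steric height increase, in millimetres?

473 mm

Layer 1: 3×10⁻⁴ × 240 × 1.5 = 0.10800 m
Layer 2: 3.2×10⁻⁴ × 450 × 1 = 0.14400 m
Layer 3: 1 × 2.7×10⁻⁴ × 670 = 0.18090 m
Layer 4: 0.17 × 2.1×10⁻⁴ × 430 = 0.015351 m
0.34 × 520 × 1.4×10⁻⁴ = 0.024752 m
Δh = 0.10800 + 0.14400 + 0.18090 + 0.015351 + 0.024752 = 0.473003 m ≈ 473 mm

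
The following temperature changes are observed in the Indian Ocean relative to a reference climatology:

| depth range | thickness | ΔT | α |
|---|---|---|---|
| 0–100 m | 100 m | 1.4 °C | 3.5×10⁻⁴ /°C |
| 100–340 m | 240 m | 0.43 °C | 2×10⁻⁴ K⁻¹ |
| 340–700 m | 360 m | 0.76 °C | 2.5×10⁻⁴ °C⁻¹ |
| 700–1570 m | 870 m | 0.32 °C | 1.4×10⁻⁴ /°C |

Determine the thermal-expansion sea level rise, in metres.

Layer 1: 100 × 3.5×10⁻⁴ × 1.4 = 0.04900 m
240 × 2×10⁻⁴ × 0.43 = 0.02064 m
360 × 2.5×10⁻⁴ × 0.76 = 0.06840 m
700–1570 m: 1.4×10⁻⁴ × 0.32 × 870 = 0.038976 m
Δh = 0.04900 + 0.02064 + 0.06840 + 0.038976 = 0.177016 m

Δh = 0.18 m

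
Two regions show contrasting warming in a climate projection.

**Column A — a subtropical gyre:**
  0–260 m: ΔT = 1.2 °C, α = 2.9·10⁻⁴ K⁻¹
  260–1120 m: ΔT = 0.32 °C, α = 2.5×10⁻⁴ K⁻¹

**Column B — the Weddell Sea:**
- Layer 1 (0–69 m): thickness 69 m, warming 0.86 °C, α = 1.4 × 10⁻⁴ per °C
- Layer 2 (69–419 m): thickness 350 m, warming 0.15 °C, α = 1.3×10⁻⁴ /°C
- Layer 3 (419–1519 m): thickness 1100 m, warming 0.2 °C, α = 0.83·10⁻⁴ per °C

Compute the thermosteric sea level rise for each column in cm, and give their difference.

A 2.9×10⁻⁴ × 1.2 × 260 = 0.09048 m
A 0.32 × 2.5×10⁻⁴ × 860 = 0.06880 m
A total: 0.15928 m
B 0–69 m: 0.86 × 1.4×10⁻⁴ × 69 = 0.0083076 m
B 69–419 m: 1.3×10⁻⁴ × 0.15 × 350 = 0.006825 m
B Layer 3: 0.83×10⁻⁴ × 0.2 × 1100 = 0.01826 m
B total: 0.0333926 m
Difference: 0.15928 − 0.0333926 = 0.1258874 m

A: 15.9 cm; B: 3.34 cm; difference 12.6 cm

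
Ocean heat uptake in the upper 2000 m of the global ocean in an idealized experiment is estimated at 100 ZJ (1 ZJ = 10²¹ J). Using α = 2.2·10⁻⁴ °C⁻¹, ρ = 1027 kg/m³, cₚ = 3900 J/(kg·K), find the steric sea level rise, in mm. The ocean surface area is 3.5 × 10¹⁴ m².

Per unit area: Q = 100×10²¹ / (3.5×10¹⁴) ≈ 2.857×10⁸ J/m²
Δh = αQ/(ρcₚ) = 2.2×10⁻⁴ × 2.857×10⁸ / (1027 × 3900) ≈ 0.015693 m

15.7 mm of thermosteric rise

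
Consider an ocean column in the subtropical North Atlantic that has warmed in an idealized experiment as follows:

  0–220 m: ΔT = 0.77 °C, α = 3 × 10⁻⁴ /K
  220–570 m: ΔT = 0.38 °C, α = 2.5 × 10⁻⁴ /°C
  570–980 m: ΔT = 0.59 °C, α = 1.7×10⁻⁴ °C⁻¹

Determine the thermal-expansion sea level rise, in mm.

Layer 1: 220 × 0.77 × 3×10⁻⁴ = 0.05082 m
Layer 2: 350 × 0.38 × 2.5×10⁻⁴ = 0.03325 m
1.7×10⁻⁴ × 410 × 0.59 = 0.041123 m
Δh = 0.05082 + 0.03325 + 0.041123 = 0.125193 m

about 130 mm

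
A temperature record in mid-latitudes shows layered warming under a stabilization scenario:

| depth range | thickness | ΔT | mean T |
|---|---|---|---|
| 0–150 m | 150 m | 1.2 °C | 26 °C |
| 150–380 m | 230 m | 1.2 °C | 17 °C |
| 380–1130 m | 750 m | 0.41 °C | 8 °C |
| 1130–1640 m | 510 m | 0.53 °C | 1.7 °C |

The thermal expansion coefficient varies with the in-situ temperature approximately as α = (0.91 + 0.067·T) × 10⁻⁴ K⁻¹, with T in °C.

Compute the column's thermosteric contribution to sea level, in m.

0.18 m

Layer 1: α = (0.91 + 0.067×26)×10⁻⁴ = 2.652×10⁻⁴ K⁻¹
Layer 2: α = (0.91 + 0.067×17)×10⁻⁴ = 2.049×10⁻⁴ K⁻¹
Layer 3: α = (0.91 + 0.067×8)×10⁻⁴ = 1.446×10⁻⁴ K⁻¹
Layer 4: α = (0.91 + 0.067×1.7)×10⁻⁴ = 1.0239×10⁻⁴ K⁻¹
0–150 m: 1.2 × 150 × 2.652×10⁻⁴ = 0.047736 m
230 × 2.049×10⁻⁴ × 1.2 = 0.0565524 m
380–1130 m: 750 × 1.446×10⁻⁴ × 0.41 = 0.0444645 m
510 × 1.0239×10⁻⁴ × 0.53 = 0.027676017 m
Δh = 0.047736 + 0.0565524 + 0.0444645 + 0.027676017 = 0.176428917 m ≈ 0.18 m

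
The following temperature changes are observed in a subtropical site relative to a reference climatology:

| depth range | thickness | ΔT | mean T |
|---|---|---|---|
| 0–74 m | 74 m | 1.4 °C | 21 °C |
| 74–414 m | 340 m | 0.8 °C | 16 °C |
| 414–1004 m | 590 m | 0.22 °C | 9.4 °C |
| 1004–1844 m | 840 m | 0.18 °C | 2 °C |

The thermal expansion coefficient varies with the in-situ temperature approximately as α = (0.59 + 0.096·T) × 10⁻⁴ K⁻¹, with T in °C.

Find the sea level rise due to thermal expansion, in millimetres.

116 mm

Layer 1: α = (0.59 + 0.096×21)×10⁻⁴ = 2.606×10⁻⁴ K⁻¹
Layer 2: α = (0.59 + 0.096×16)×10⁻⁴ = 2.126×10⁻⁴ K⁻¹
Layer 3: α = (0.59 + 0.096×9.4)×10⁻⁴ = 1.4924×10⁻⁴ K⁻¹
Layer 4: α = (0.59 + 0.096×2)×10⁻⁴ = 0.782×10⁻⁴ K⁻¹
Layer 1: 1.4 × 74 × 2.606×10⁻⁴ = 0.02699816 m
2.126×10⁻⁴ × 340 × 0.8 = 0.0578272 m
0.22 × 590 × 1.4924×10⁻⁴ = 0.019371352 m
Layer 4: 840 × 0.18 × 0.782×10⁻⁴ = 0.01182384 m
Δh = 0.02699816 + 0.0578272 + 0.019371352 + 0.01182384 = 0.116020552 m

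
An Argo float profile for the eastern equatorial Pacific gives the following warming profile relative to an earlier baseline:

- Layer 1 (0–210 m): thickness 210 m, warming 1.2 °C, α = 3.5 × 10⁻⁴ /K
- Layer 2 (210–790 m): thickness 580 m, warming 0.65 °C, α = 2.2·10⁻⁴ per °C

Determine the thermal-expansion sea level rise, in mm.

Δh ≈ 171 mm

0–210 m: 3.5×10⁻⁴ × 1.2 × 210 = 0.08820 m
210–790 m: 580 × 0.65 × 2.2×10⁻⁴ = 0.08294 m
Δh = 0.08820 + 0.08294 = 0.17114 m ≈ 171 mm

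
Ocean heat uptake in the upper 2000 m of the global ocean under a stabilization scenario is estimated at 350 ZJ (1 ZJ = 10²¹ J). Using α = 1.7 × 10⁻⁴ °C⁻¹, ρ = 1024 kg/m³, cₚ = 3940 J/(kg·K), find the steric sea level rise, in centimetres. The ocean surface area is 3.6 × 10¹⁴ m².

about 4.10 cm

Per unit area: Q = 350×10²¹ / (3.6×10¹⁴) ≈ 9.722×10⁸ J/m²
Δh = αQ/(ρcₚ) = 1.7×10⁻⁴ × 9.722×10⁸ / (1024 × 3940) ≈ 0.040965 m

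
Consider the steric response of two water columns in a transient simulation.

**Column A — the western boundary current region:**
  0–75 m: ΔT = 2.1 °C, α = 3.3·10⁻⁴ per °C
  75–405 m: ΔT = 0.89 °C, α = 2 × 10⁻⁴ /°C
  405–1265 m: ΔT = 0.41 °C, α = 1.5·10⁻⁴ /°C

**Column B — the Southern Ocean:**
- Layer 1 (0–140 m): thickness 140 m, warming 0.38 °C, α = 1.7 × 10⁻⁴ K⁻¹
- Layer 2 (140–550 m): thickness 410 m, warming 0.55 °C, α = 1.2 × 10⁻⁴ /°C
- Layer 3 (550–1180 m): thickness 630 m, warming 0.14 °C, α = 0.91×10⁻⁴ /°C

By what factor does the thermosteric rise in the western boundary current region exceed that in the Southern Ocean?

A 0–75 m: 3.3×10⁻⁴ × 2.1 × 75 = 0.051975 m
A Layer 2: 2×10⁻⁴ × 330 × 0.89 = 0.05874 m
A 1.5×10⁻⁴ × 860 × 0.41 = 0.05289 m
A total: 0.163605 m
B Layer 1: 1.7×10⁻⁴ × 0.38 × 140 = 0.009044 m
B 410 × 1.2×10⁻⁴ × 0.55 = 0.02706 m
B Layer 3: 0.14 × 630 × 0.91×10⁻⁴ = 0.0080262 m
B total: 0.0441302 m
Ratio: 0.163605 / 0.0441302 ≈ 3.707

a factor of 3.7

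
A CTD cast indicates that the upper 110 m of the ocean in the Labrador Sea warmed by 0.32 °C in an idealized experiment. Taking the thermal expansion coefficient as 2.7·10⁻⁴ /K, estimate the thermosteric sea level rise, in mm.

about 9.50 mm

Δh = αΔT·H = 2.7×10⁻⁴ × 0.32 × 110 = 0.009504 m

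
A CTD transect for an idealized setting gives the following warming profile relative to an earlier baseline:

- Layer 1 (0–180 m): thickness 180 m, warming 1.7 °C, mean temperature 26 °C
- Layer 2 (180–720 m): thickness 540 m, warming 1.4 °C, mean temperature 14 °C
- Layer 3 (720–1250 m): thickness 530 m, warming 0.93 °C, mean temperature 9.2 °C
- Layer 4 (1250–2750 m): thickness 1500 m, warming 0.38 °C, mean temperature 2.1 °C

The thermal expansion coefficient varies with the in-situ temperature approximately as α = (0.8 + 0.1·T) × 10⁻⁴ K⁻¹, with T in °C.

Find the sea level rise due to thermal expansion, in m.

Layer 1: α = (0.8 + 0.1×26)×10⁻⁴ = 3.4×10⁻⁴ K⁻¹
Layer 2: α = (0.8 + 0.1×14)×10⁻⁴ = 2.2×10⁻⁴ K⁻¹
Layer 3: α = (0.8 + 0.1×9.2)×10⁻⁴ = 1.72×10⁻⁴ K⁻¹
Layer 4: α = (0.8 + 0.1×2.1)×10⁻⁴ = 1.01×10⁻⁴ K⁻¹
Layer 1: 1.7 × 3.4×10⁻⁴ × 180 = 0.10404 m
Layer 2: 2.2×10⁻⁴ × 1.4 × 540 = 0.16632 m
0.93 × 1.72×10⁻⁴ × 530 = 0.0847788 m
1250–2750 m: 1.01×10⁻⁴ × 1500 × 0.38 = 0.05757 m
Δh = 0.10404 + 0.16632 + 0.0847788 + 0.05757 = 0.4127088 m

about 0.41 m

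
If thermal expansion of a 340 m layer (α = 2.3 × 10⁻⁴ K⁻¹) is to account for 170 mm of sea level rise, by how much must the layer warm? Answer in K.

ΔT = Δh/(αH) = 0.17 / (2.3×10⁻⁴ × 340) ≈ 2.174 K

ΔT ≈ 2.17 K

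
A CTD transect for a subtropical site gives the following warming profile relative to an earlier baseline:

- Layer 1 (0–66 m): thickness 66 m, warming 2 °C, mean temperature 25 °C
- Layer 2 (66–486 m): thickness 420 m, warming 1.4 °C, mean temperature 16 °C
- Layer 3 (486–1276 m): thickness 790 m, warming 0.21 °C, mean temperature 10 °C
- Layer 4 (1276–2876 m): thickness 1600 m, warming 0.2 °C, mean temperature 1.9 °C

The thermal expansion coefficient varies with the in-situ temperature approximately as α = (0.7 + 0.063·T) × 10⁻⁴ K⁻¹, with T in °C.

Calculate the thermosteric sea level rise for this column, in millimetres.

about 180 mm

Layer 1: α = (0.7 + 0.063×25)×10⁻⁴ = 2.275×10⁻⁴ K⁻¹
Layer 2: α = (0.7 + 0.063×16)×10⁻⁴ = 1.708×10⁻⁴ K⁻¹
Layer 3: α = (0.7 + 0.063×10)×10⁻⁴ = 1.33×10⁻⁴ K⁻¹
Layer 4: α = (0.7 + 0.063×1.9)×10⁻⁴ = 0.8197×10⁻⁴ K⁻¹
2.275×10⁻⁴ × 2 × 66 = 0.03003 m
420 × 1.4 × 1.708×10⁻⁴ = 0.1004304 m
486–1276 m: 0.21 × 1.33×10⁻⁴ × 790 = 0.0220647 m
0.8197×10⁻⁴ × 0.2 × 1600 = 0.0262304 m
Δh = 0.03003 + 0.1004304 + 0.0220647 + 0.0262304 = 0.1787555 m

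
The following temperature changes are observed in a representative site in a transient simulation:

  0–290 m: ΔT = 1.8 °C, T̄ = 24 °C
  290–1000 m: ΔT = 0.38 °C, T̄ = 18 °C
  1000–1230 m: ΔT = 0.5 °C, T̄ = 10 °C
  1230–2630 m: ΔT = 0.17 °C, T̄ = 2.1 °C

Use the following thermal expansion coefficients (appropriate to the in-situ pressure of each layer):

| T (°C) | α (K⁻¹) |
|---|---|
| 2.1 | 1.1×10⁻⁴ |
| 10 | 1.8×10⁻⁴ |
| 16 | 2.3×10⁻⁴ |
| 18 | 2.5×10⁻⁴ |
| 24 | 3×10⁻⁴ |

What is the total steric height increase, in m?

Δh = 0.27 m

Layer 1 at 24 °C → α = 3×10⁻⁴ K⁻¹
Layer 2 at 18 °C → α = 2.5×10⁻⁴ K⁻¹
Layer 3 at 10 °C → α = 1.8×10⁻⁴ K⁻¹
Layer 4 at 2.1 °C → α = 1.1×10⁻⁴ K⁻¹
Layer 1: 1.8 × 3×10⁻⁴ × 290 = 0.15660 m
Layer 2: 710 × 0.38 × 2.5×10⁻⁴ = 0.06745 m
1000–1230 m: 1.8×10⁻⁴ × 230 × 0.5 = 0.02070 m
Layer 4: 0.17 × 1.1×10⁻⁴ × 1400 = 0.02618 m
Δh = 0.15660 + 0.06745 + 0.02070 + 0.02618 = 0.27093 m ≈ 0.27 m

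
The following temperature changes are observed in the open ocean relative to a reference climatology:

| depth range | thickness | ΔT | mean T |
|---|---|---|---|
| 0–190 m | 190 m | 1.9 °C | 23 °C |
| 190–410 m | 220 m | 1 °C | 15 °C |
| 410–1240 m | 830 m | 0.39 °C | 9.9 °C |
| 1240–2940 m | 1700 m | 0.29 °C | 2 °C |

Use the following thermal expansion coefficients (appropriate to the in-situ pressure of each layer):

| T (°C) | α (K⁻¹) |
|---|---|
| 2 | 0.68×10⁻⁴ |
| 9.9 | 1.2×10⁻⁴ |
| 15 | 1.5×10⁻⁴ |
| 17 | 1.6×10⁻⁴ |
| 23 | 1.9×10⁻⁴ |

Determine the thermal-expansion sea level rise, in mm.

about 170 mm

Layer 1 at 23 °C → α = 1.9×10⁻⁴ K⁻¹
Layer 2 at 15 °C → α = 1.5×10⁻⁴ K⁻¹
Layer 3 at 9.9 °C → α = 1.2×10⁻⁴ K⁻¹
Layer 4 at 2 °C → α = 0.68×10⁻⁴ K⁻¹
Layer 1: 190 × 1.9 × 1.9×10⁻⁴ = 0.06859 m
Layer 2: 220 × 1.5×10⁻⁴ × 1 = 0.03300 m
Layer 3: 1.2×10⁻⁴ × 830 × 0.39 = 0.038844 m
Layer 4: 0.68×10⁻⁴ × 1700 × 0.29 = 0.033524 m
Δh = 0.06859 + 0.03300 + 0.038844 + 0.033524 = 0.173958 m ≈ 170 mm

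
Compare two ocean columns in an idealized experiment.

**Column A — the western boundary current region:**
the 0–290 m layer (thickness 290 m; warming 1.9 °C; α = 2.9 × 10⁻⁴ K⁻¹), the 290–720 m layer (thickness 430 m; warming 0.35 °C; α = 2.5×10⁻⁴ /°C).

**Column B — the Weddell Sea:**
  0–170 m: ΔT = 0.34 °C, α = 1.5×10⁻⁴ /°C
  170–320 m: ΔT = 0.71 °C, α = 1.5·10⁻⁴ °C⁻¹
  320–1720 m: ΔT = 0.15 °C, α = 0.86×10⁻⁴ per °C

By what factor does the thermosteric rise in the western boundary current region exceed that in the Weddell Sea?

a factor of 4.62

A Layer 1: 290 × 1.9 × 2.9×10⁻⁴ = 0.15979 m
A 290–720 m: 430 × 0.35 × 2.5×10⁻⁴ = 0.037625 m
A total: 0.197415 m
B Layer 1: 1.5×10⁻⁴ × 170 × 0.34 = 0.00867 m
B 170–320 m: 1.5×10⁻⁴ × 150 × 0.71 = 0.015975 m
B 320–1720 m: 0.86×10⁻⁴ × 0.15 × 1400 = 0.01806 m
B total: 0.042705 m
Ratio: 0.197415 / 0.042705 ≈ 4.623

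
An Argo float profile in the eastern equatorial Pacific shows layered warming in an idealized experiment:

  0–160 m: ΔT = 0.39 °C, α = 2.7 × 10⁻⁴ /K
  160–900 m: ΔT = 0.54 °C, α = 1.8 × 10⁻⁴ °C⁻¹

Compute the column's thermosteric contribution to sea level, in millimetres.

Layer 1: 0.39 × 160 × 2.7×10⁻⁴ = 0.016848 m
1.8×10⁻⁴ × 0.54 × 740 = 0.071928 m
Δh = 0.016848 + 0.071928 = 0.088776 m

about 88.8 mm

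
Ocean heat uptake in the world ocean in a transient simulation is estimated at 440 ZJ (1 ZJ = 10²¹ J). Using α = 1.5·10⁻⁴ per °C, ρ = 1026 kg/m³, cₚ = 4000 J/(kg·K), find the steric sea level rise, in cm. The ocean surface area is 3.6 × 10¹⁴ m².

about 4.5 cm

Per unit area: Q = 440×10²¹ / (3.6×10¹⁴) ≈ 1.222×10⁹ J/m²
Δh = αQ/(ρcₚ) = 1.5×10⁻⁴ × 1.222×10⁹ / (1026 × 4000) ≈ 0.044664 m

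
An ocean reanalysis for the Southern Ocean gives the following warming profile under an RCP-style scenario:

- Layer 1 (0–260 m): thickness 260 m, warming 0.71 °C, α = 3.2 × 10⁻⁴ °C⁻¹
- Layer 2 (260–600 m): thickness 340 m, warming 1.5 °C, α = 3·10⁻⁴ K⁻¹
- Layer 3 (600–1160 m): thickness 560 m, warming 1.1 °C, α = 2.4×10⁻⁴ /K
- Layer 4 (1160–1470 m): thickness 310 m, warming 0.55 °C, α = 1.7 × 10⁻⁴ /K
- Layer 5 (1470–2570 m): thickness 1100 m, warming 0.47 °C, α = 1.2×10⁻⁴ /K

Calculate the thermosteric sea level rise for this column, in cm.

Layer 1: 3.2×10⁻⁴ × 0.71 × 260 = 0.059072 m
260–600 m: 340 × 1.5 × 3×10⁻⁴ = 0.15300 m
600–1160 m: 2.4×10⁻⁴ × 1.1 × 560 = 0.14784 m
Layer 4: 0.55 × 310 × 1.7×10⁻⁴ = 0.028985 m
1470–2570 m: 1100 × 1.2×10⁻⁴ × 0.47 = 0.06204 m
Δh = 0.059072 + 0.15300 + 0.14784 + 0.028985 + 0.06204 = 0.450937 m ≈ 45.1 cm

45.1 cm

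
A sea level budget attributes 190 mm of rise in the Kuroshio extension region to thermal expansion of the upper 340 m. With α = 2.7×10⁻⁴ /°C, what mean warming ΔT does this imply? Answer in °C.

ΔT = Δh/(αH) = 0.19 / (2.7×10⁻⁴ × 340) ≈ 2.070 °C

ΔT ≈ 2.07 °C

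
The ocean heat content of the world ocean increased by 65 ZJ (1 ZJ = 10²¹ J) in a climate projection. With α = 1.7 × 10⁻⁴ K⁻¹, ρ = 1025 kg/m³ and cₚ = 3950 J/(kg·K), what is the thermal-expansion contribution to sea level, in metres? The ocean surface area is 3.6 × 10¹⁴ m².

Per unit area: Q = 65×10²¹ / (3.6×10¹⁴) ≈ 1.806×10⁸ J/m²
Δh = αQ/(ρcₚ) = 1.7×10⁻⁴ × 1.806×10⁸ / (1025 × 3950) ≈ 0.0075831 m

0.00758 m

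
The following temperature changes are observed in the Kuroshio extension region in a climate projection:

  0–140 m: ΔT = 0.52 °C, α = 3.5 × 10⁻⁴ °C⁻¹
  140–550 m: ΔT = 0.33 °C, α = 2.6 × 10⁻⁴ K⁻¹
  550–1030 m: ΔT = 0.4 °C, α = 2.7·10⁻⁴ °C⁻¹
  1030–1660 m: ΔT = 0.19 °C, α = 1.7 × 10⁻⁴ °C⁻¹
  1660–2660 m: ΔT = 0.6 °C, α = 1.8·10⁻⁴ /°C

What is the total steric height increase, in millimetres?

241 mm of thermosteric rise

3.5×10⁻⁴ × 140 × 0.52 = 0.02548 m
Layer 2: 0.33 × 2.6×10⁻⁴ × 410 = 0.035178 m
480 × 2.7×10⁻⁴ × 0.4 = 0.05184 m
Layer 4: 630 × 0.19 × 1.7×10⁻⁴ = 0.020349 m
1000 × 1.8×10⁻⁴ × 0.6 = 0.10800 m
Δh = 0.02548 + 0.035178 + 0.05184 + 0.020349 + 0.10800 = 0.240847 m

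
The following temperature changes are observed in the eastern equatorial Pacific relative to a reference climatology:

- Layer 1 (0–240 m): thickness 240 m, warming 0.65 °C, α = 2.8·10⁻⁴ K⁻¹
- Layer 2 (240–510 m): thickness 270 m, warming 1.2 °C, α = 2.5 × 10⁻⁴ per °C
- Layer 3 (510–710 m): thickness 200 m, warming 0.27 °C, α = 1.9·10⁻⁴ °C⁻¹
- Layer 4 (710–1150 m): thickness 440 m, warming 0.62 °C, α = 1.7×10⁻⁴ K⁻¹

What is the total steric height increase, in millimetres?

Δh ≈ 181 mm

Layer 1: 2.8×10⁻⁴ × 0.65 × 240 = 0.04368 m
Layer 2: 270 × 1.2 × 2.5×10⁻⁴ = 0.08100 m
1.9×10⁻⁴ × 0.27 × 200 = 0.01026 m
710–1150 m: 1.7×10⁻⁴ × 440 × 0.62 = 0.046376 m
Δh = 0.04368 + 0.08100 + 0.01026 + 0.046376 = 0.181316 m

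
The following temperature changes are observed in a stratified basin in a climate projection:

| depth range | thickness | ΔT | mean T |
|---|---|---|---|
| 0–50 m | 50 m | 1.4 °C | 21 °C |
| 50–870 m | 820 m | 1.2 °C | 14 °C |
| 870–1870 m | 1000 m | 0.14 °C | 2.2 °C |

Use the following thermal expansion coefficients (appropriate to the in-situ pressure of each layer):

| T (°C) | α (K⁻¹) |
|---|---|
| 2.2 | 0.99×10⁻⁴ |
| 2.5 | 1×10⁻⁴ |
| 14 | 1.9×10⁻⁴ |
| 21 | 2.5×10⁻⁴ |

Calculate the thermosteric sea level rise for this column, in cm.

21.8 cm

Layer 1 at 21 °C → α = 2.5×10⁻⁴ K⁻¹
Layer 2 at 14 °C → α = 1.9×10⁻⁴ K⁻¹
Layer 3 at 2.2 °C → α = 0.99×10⁻⁴ K⁻¹
0–50 m: 50 × 2.5×10⁻⁴ × 1.4 = 0.01750 m
Layer 2: 1.2 × 820 × 1.9×10⁻⁴ = 0.18696 m
0.99×10⁻⁴ × 1000 × 0.14 = 0.01386 m
Δh = 0.01750 + 0.18696 + 0.01386 = 0.21832 m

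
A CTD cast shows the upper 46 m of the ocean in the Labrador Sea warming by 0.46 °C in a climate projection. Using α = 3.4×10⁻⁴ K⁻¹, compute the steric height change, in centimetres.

Δh = αΔT·H = 3.4×10⁻⁴ × 0.46 × 46 = 0.0071944 m

about 0.719 cm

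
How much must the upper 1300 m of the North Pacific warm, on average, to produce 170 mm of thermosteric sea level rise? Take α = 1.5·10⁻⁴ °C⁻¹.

ΔT ≈ 0.87 °C

ΔT = Δh/(αH) = 0.17 / (1.5×10⁻⁴ × 1300) ≈ 0.8718 °C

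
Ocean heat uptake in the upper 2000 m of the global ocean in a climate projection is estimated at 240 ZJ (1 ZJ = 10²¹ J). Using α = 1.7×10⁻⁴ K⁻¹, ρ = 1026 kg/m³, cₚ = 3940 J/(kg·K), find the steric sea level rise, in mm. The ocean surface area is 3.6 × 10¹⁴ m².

Per unit area: Q = 240×10²¹ / (3.6×10¹⁴) ≈ 6.667×10⁸ J/m²
Δh = αQ/(ρcₚ) = 1.7×10⁻⁴ × 6.667×10⁸ / (1026 × 3940) ≈ 0.028037 m

28 mm of thermosteric rise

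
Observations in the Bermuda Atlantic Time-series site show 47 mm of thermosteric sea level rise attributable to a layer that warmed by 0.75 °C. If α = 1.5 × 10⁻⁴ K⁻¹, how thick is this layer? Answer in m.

420 m

H = Δh/(αΔT) = 0.047 / (1.5×10⁻⁴ × 0.75) ≈ 417.8 m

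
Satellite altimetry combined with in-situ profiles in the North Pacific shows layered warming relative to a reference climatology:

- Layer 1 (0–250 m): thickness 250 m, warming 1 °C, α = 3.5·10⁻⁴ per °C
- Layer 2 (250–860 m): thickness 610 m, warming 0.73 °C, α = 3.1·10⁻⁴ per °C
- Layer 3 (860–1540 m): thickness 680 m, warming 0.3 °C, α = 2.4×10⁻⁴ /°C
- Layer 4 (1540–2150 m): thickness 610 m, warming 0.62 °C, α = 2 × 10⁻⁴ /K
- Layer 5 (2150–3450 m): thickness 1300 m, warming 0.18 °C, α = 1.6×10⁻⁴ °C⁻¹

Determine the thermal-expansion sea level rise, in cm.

Layer 1: 1 × 250 × 3.5×10⁻⁴ = 0.08750 m
250–860 m: 3.1×10⁻⁴ × 0.73 × 610 = 0.138043 m
Layer 3: 0.3 × 2.4×10⁻⁴ × 680 = 0.04896 m
1540–2150 m: 2×10⁻⁴ × 610 × 0.62 = 0.07564 m
1.6×10⁻⁴ × 1300 × 0.18 = 0.03744 m
Δh = 0.08750 + 0.138043 + 0.04896 + 0.07564 + 0.03744 = 0.387583 m

Δh ≈ 38.8 cm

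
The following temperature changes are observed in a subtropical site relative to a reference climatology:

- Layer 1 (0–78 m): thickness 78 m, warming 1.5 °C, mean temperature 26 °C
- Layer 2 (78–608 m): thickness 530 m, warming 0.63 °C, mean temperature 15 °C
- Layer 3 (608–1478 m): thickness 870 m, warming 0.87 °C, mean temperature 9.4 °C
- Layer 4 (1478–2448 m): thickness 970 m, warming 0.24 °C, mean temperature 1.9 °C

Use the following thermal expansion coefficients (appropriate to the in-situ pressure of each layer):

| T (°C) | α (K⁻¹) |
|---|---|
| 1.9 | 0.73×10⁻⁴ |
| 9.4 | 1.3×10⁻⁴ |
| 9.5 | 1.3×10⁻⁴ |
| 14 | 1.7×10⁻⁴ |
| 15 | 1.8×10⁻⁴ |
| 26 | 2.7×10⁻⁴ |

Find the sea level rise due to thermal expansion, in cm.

about 20.7 cm

Layer 1 at 26 °C → α = 2.7×10⁻⁴ K⁻¹
Layer 2 at 15 °C → α = 1.8×10⁻⁴ K⁻¹
Layer 3 at 9.4 °C → α = 1.3×10⁻⁴ K⁻¹
Layer 4 at 1.9 °C → α = 0.73×10⁻⁴ K⁻¹
0–78 m: 2.7×10⁻⁴ × 78 × 1.5 = 0.03159 m
Layer 2: 0.63 × 530 × 1.8×10⁻⁴ = 0.060102 m
1.3×10⁻⁴ × 0.87 × 870 = 0.098397 m
Layer 4: 0.73×10⁻⁴ × 0.24 × 970 = 0.0169944 m
Δh = 0.03159 + 0.060102 + 0.098397 + 0.0169944 = 0.2070834 m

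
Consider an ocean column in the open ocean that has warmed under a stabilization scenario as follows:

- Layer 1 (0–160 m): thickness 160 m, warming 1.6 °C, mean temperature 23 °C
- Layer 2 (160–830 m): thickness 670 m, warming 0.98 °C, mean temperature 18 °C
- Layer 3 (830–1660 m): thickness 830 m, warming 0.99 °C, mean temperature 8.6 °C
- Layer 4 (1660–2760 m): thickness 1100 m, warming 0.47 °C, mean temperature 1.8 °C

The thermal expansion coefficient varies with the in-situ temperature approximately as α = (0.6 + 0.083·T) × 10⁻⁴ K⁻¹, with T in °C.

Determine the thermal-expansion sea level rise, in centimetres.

Layer 1: α = (0.6 + 0.083×23)×10⁻⁴ = 2.509×10⁻⁴ K⁻¹
Layer 2: α = (0.6 + 0.083×18)×10⁻⁴ = 2.094×10⁻⁴ K⁻¹
Layer 3: α = (0.6 + 0.083×8.6)×10⁻⁴ = 1.3138×10⁻⁴ K⁻¹
Layer 4: α = (0.6 + 0.083×1.8)×10⁻⁴ = 0.7494×10⁻⁴ K⁻¹
0–160 m: 1.6 × 160 × 2.509×10⁻⁴ = 0.0642304 m
2.094×10⁻⁴ × 0.98 × 670 = 0.13749204 m
Layer 3: 830 × 1.3138×10⁻⁴ × 0.99 = 0.107954946 m
Layer 4: 0.7494×10⁻⁴ × 0.47 × 1100 = 0.03874398 m
Δh = 0.0642304 + 0.13749204 + 0.107954946 + 0.03874398 = 0.348421366 m

35 cm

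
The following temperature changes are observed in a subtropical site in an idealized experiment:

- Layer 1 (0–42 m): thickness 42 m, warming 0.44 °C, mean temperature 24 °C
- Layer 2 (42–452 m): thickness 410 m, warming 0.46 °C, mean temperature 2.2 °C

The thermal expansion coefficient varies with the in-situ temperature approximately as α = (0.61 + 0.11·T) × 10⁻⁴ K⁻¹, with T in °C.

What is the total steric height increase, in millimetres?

Layer 1: α = (0.61 + 0.11×24)×10⁻⁴ = 3.25×10⁻⁴ K⁻¹
Layer 2: α = (0.61 + 0.11×2.2)×10⁻⁴ = 0.852×10⁻⁴ K⁻¹
Layer 1: 0.44 × 42 × 3.25×10⁻⁴ = 0.006006 m
42–452 m: 0.46 × 410 × 0.852×10⁻⁴ = 0.01606872 m
Δh = 0.006006 + 0.01606872 = 0.02207472 m ≈ 22.1 mm

Δh = 22.1 mm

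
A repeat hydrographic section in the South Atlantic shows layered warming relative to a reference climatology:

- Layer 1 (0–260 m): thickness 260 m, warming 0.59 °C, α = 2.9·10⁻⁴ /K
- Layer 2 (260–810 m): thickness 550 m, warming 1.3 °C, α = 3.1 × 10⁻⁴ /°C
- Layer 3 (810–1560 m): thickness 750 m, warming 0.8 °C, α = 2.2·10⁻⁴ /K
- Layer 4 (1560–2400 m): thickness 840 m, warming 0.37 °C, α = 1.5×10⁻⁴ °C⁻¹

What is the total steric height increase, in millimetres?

0–260 m: 2.9×10⁻⁴ × 260 × 0.59 = 0.044486 m
260–810 m: 550 × 1.3 × 3.1×10⁻⁴ = 0.22165 m
810–1560 m: 0.8 × 2.2×10⁻⁴ × 750 = 0.13200 m
Layer 4: 0.37 × 1.5×10⁻⁴ × 840 = 0.04662 m
Δh = 0.044486 + 0.22165 + 0.13200 + 0.04662 = 0.444756 m

440 mm of thermosteric rise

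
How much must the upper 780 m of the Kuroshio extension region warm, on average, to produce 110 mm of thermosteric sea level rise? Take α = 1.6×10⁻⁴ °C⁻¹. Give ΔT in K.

about 0.881 K

ΔT = Δh/(αH) = 0.11 / (1.6×10⁻⁴ × 780) ≈ 0.8814 K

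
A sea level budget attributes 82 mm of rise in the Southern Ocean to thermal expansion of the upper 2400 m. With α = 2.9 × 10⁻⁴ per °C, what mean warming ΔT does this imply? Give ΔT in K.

about 0.118 K

ΔT = Δh/(αH) = 0.082 / (2.9×10⁻⁴ × 2400) ≈ 0.1178 K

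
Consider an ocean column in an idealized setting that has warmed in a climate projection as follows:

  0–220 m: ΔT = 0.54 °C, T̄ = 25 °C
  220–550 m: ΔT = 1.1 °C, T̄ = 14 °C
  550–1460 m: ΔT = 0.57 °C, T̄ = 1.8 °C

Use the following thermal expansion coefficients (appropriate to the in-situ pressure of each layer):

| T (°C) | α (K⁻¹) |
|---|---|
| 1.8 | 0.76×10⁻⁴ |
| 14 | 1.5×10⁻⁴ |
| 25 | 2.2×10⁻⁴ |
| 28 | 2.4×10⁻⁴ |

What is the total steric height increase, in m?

about 0.120 m

Layer 1 at 25 °C → α = 2.2×10⁻⁴ K⁻¹
Layer 2 at 14 °C → α = 1.5×10⁻⁴ K⁻¹
Layer 3 at 1.8 °C → α = 0.76×10⁻⁴ K⁻¹
Layer 1: 2.2×10⁻⁴ × 220 × 0.54 = 0.026136 m
220–550 m: 330 × 1.1 × 1.5×10⁻⁴ = 0.05445 m
0.76×10⁻⁴ × 0.57 × 910 = 0.0394212 m
Δh = 0.026136 + 0.05445 + 0.0394212 = 0.1200072 m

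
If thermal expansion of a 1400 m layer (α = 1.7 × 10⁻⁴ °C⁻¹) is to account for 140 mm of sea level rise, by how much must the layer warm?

0.588 K

ΔT = Δh/(αH) = 0.14 / (1.7×10⁻⁴ × 1400) ≈ 0.5882 K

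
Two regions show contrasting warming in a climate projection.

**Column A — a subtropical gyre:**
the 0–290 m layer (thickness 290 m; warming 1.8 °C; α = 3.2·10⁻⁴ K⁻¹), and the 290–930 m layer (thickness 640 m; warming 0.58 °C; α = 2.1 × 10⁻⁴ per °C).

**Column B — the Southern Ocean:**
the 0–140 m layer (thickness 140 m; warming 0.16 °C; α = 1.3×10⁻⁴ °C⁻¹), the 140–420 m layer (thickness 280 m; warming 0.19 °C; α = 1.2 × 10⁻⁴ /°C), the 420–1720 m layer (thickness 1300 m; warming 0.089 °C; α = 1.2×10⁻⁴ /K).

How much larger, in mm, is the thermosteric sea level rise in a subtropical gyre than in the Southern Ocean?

A 0–290 m: 1.8 × 3.2×10⁻⁴ × 290 = 0.16704 m
A 2.1×10⁻⁴ × 640 × 0.58 = 0.077952 m
A total: 0.244992 m
B 0–140 m: 1.3×10⁻⁴ × 140 × 0.16 = 0.002912 m
B Layer 2: 1.2×10⁻⁴ × 280 × 0.19 = 0.006384 m
B Layer 3: 1.2×10⁻⁴ × 1300 × 0.089 = 0.013884 m
B total: 0.02318 m
Difference: 0.244992 − 0.02318 = 0.221812 m

Δh_A − Δh_B ≈ 222 mm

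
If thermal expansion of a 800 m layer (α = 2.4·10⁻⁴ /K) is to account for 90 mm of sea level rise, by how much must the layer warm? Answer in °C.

ΔT = Δh/(αH) = 0.09 / (2.4×10⁻⁴ × 800) ≈ 0.4688 °C

ΔT ≈ 0.469 °C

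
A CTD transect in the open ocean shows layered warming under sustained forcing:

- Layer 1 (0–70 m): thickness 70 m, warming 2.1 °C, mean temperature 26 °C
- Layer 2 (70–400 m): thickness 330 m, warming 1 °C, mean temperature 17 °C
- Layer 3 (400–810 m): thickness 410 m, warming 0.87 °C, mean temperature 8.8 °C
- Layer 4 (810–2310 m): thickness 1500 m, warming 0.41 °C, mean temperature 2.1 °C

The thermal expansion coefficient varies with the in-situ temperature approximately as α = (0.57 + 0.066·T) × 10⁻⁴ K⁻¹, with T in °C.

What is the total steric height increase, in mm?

174 mm

Layer 1: α = (0.57 + 0.066×26)×10⁻⁴ = 2.286×10⁻⁴ K⁻¹
Layer 2: α = (0.57 + 0.066×17)×10⁻⁴ = 1.692×10⁻⁴ K⁻¹
Layer 3: α = (0.57 + 0.066×8.8)×10⁻⁴ = 1.1508×10⁻⁴ K⁻¹
Layer 4: α = (0.57 + 0.066×2.1)×10⁻⁴ = 0.7086×10⁻⁴ K⁻¹
Layer 1: 2.1 × 2.286×10⁻⁴ × 70 = 0.0336042 m
Layer 2: 1 × 330 × 1.692×10⁻⁴ = 0.055836 m
400–810 m: 0.87 × 410 × 1.1508×10⁻⁴ = 0.041049036 m
Layer 4: 0.7086×10⁻⁴ × 0.41 × 1500 = 0.0435789 m
Δh = 0.0336042 + 0.055836 + 0.041049036 + 0.0435789 = 0.174068136 m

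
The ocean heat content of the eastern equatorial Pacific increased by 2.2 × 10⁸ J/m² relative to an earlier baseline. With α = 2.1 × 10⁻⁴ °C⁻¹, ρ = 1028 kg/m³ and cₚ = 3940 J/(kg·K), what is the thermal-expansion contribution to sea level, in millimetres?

Δh = αQ/(ρcₚ) = 2.1×10⁻⁴ × 2.2×10⁸ / (1028 × 3940) ≈ 0.011407 m

about 11.4 mm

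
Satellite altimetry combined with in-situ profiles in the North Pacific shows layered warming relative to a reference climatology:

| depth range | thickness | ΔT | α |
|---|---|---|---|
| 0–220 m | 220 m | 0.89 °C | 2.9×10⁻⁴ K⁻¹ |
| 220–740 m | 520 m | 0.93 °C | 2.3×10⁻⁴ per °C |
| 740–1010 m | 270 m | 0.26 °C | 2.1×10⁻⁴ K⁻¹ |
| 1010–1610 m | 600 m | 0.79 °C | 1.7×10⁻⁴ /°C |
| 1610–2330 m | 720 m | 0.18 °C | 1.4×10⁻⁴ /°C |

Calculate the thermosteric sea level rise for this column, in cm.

Layer 1: 0.89 × 220 × 2.9×10⁻⁴ = 0.056782 m
220–740 m: 0.93 × 520 × 2.3×10⁻⁴ = 0.111228 m
740–1010 m: 270 × 0.26 × 2.1×10⁻⁴ = 0.014742 m
0.79 × 600 × 1.7×10⁻⁴ = 0.08058 m
Layer 5: 720 × 0.18 × 1.4×10⁻⁴ = 0.018144 m
Δh = 0.056782 + 0.111228 + 0.014742 + 0.08058 + 0.018144 = 0.281476 m

28.1 cm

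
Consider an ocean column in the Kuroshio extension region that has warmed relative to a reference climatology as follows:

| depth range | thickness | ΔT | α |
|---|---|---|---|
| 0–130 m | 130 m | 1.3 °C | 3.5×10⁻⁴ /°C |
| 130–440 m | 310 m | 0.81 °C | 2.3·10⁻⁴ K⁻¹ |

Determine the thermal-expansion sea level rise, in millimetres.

117 mm

130 × 1.3 × 3.5×10⁻⁴ = 0.05915 m
2.3×10⁻⁴ × 0.81 × 310 = 0.057753 m
Δh = 0.05915 + 0.057753 = 0.116903 m ≈ 117 mm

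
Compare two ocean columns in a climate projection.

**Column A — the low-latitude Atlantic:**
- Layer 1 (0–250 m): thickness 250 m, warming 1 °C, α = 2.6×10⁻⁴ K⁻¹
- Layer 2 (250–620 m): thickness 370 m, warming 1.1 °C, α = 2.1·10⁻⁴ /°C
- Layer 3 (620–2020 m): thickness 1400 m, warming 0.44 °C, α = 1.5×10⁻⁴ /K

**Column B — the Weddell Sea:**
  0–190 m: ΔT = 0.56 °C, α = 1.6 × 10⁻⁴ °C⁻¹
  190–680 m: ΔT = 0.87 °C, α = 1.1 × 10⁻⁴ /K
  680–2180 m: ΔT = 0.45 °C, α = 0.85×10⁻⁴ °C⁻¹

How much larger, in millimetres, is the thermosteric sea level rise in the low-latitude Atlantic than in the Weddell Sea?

120 mm

A 0–250 m: 1 × 2.6×10⁻⁴ × 250 = 0.06500 m
A 370 × 1.1 × 2.1×10⁻⁴ = 0.08547 m
A Layer 3: 0.44 × 1400 × 1.5×10⁻⁴ = 0.09240 m
A total: 0.24287 m
B Layer 1: 0.56 × 1.6×10⁻⁴ × 190 = 0.017024 m
B 190–680 m: 1.1×10⁻⁴ × 490 × 0.87 = 0.046893 m
B Layer 3: 1500 × 0.85×10⁻⁴ × 0.45 = 0.057375 m
B total: 0.121292 m
Difference: 0.24287 − 0.121292 = 0.121578 m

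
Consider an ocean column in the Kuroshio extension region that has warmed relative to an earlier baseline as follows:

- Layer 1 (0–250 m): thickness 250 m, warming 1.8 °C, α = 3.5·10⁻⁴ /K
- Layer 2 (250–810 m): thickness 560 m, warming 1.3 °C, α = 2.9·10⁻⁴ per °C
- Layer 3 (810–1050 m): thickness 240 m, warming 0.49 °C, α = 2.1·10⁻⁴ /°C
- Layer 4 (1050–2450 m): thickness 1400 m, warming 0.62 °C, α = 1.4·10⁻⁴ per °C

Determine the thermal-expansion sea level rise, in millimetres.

Δh ≈ 515 mm

Layer 1: 250 × 3.5×10⁻⁴ × 1.8 = 0.15750 m
2.9×10⁻⁴ × 560 × 1.3 = 0.21112 m
0.49 × 2.1×10⁻⁴ × 240 = 0.024696 m
Layer 4: 1400 × 1.4×10⁻⁴ × 0.62 = 0.12152 m
Δh = 0.15750 + 0.21112 + 0.024696 + 0.12152 = 0.514836 m ≈ 515 mm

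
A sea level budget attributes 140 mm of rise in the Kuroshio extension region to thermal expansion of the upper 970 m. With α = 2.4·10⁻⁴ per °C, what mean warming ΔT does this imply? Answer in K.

about 0.601 K

ΔT = Δh/(αH) = 0.14 / (2.4×10⁻⁴ × 970) ≈ 0.6014 K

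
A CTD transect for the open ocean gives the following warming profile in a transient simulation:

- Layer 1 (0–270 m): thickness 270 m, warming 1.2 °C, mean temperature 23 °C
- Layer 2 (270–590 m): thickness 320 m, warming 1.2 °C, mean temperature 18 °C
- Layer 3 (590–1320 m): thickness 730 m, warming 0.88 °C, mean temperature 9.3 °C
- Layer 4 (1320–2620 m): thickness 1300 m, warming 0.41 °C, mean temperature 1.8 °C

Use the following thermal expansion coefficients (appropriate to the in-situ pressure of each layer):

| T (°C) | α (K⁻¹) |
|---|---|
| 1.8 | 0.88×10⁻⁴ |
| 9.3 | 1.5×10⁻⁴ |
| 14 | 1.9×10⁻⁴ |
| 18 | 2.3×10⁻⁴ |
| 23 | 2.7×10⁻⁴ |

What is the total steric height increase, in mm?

Δh = 319 mm

Layer 1 at 23 °C → α = 2.7×10⁻⁴ K⁻¹
Layer 2 at 18 °C → α = 2.3×10⁻⁴ K⁻¹
Layer 3 at 9.3 °C → α = 1.5×10⁻⁴ K⁻¹
Layer 4 at 1.8 °C → α = 0.88×10⁻⁴ K⁻¹
0–270 m: 270 × 1.2 × 2.7×10⁻⁴ = 0.08748 m
Layer 2: 1.2 × 2.3×10⁻⁴ × 320 = 0.08832 m
Layer 3: 1.5×10⁻⁴ × 0.88 × 730 = 0.09636 m
1320–2620 m: 0.88×10⁻⁴ × 1300 × 0.41 = 0.046904 m
Δh = 0.08748 + 0.08832 + 0.09636 + 0.046904 = 0.319064 m ≈ 319 mm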